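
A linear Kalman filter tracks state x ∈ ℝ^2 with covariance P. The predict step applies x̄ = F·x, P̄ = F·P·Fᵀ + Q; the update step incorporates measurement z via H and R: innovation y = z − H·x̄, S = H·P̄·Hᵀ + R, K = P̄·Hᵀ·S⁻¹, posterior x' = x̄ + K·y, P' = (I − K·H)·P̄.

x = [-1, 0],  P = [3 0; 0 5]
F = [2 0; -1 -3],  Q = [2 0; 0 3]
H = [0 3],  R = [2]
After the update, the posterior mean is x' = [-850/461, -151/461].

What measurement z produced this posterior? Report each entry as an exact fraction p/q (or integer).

x̄ = F·x = [-2, 1]
P̄ = F·P·Fᵀ + Q = [14 -6; -6 51]
S = H·P̄·Hᵀ + R = [461]
K = P̄·Hᵀ·S⁻¹ = [-18/461; 153/461]
x' − x̄ = [72/461, -612/461] = K·y
y = (KᵀK)⁻¹·Kᵀ·(x' − x̄) = [-4]
z = y + H·x̄ = [-4] + [3] = [-1]

z = [-1]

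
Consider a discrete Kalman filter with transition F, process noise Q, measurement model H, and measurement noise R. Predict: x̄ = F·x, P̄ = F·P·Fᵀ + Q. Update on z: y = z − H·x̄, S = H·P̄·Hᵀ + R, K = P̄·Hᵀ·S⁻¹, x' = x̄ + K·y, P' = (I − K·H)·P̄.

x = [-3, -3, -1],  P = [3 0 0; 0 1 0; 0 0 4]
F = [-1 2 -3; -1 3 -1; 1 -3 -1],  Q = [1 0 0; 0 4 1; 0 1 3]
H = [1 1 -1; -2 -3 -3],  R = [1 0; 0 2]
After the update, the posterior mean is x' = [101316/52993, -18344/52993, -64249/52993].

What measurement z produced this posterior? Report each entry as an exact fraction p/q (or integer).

x̄ = F·x = [0, -5, 7]
P̄ = F·P·Fᵀ + Q = [44 21 3; 21 20 -7; 3 -7 19]
S = H·P̄·Hᵀ + R = [134 -199; -199 691]
K = P̄·Hᵀ·S⁻¹ = [11002/52993 -9102/52993; 17049/52993 -1302/52993; -24251/52993 -10205/52993]
x' − x̄ = [101316/52993, 246621/52993, -435200/52993] = K·y
y = (KᵀK)⁻¹·Kᵀ·(x' − x̄) = [15, 7]
z = y + H·x̄ = [15, 7] + [-12, -6] = [3, 1]

z = [3, 1]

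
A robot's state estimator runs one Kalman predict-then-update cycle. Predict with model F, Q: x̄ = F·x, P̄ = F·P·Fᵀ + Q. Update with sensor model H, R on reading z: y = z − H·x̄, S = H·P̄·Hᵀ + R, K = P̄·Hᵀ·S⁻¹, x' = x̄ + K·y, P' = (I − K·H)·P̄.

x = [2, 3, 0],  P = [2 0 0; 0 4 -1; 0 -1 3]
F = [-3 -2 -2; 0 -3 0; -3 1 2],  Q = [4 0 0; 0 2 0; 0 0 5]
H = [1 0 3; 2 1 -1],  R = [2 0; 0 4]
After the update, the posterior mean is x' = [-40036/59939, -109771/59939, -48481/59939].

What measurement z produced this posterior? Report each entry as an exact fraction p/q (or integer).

z = [-3, -2]

x̄ = F·x = [-12, -9, -3]
P̄ = F·P·Fᵀ + Q = [42 18 4; 18 38 -6; 4 -6 35]
S = H·P̄·Hᵀ + R = [383 -1; -1 313]
K = P̄·Hᵀ·S⁻¹ = [8500/59939 18794/59939; 40/59939 15320/59939; 17042/59939 -6265/59939]
x' − x̄ = [679232/59939, 429680/59939, 131336/59939] = K·y
y = (KᵀK)⁻¹·Kᵀ·(x' − x̄) = [18, 28]
z = y + H·x̄ = [18, 28] + [-21, -30] = [-3, -2]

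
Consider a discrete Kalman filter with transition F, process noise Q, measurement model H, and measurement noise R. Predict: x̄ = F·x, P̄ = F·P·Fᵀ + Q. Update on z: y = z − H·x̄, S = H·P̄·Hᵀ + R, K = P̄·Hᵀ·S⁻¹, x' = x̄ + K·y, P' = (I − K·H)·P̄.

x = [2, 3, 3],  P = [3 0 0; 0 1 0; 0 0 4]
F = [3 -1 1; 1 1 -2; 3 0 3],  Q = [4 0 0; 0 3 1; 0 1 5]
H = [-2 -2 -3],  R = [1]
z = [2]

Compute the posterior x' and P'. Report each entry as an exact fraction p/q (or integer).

x' = [-1293/383, -459/383, 919/383]
P' = [1881/383 -252/383 -1065/383; -252/383 26411/1149 -17102/1149; -1065/383 -17102/1149 13616/1149]

x̄ = F·x = [6, -1, 15]
P̄ = F·P·Fᵀ + Q = [36 0 39; 0 23 -14; 39 -14 68]
y = z − H·x̄ = [57]
S = H·P̄·Hᵀ + R = [1149]
K = P̄·Hᵀ·S⁻¹ = [-63/383; -4/1149; -254/1149]
x' = x̄ + K·y = [-1293/383, -459/383, 919/383]
P' = (I − K·H)·P̄ = [1881/383 -252/383 -1065/383; -252/383 26411/1149 -17102/1149; -1065/383 -17102/1149 13616/1149]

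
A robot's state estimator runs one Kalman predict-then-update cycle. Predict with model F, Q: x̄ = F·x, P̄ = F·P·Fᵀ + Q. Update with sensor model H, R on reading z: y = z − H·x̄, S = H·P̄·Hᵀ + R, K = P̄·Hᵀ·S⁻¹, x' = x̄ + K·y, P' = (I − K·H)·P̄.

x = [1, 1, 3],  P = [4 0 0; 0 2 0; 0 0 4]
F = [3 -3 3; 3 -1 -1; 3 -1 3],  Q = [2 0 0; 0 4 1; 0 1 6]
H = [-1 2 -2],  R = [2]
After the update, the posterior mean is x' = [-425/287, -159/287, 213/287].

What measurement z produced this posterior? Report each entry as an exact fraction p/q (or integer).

x̄ = F·x = [9, -1, 11]
P̄ = F·P·Fᵀ + Q = [92 30 78; 30 46 27; 78 27 80]
S = H·P̄·Hᵀ + R = [574]
K = P̄·Hᵀ·S⁻¹ = [-94/287; 4/287; -92/287]
x' − x̄ = [-3008/287, 128/287, -2944/287] = K·y
y = (KᵀK)⁻¹·Kᵀ·(x' − x̄) = [32]
z = y + H·x̄ = [32] + [-33] = [-1]

z = [-1]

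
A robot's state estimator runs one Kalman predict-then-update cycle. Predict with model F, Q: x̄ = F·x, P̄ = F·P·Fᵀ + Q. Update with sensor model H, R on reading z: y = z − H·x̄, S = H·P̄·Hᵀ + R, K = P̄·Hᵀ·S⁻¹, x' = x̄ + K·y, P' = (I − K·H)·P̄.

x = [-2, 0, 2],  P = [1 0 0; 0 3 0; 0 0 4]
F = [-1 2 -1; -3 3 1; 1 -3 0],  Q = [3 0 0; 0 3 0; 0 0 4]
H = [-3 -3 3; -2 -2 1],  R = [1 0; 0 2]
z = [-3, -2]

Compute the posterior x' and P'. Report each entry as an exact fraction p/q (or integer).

x̄ = F·x = [0, 8, -2]
P̄ = F·P·Fᵀ + Q = [20 17 -19; 17 43 -30; -19 -30 32]
y = z − H·x̄ = [27, 16]
S = H·P̄·Hᵀ + R = [2044 1119; 1119 618]
K = P̄·Hᵀ·S⁻¹ = [81/3677 -700/3677; 330/3677 -1490/3677; 1568/3677 -6197/11031]
x' = x̄ + K·y = [-9013/3677, 14486/3677, 5794/11031]
P' = (I − K·H)·P̄ = [22048/3677 -20621/3677 1454/3677; -20621/3677 23711/3677 3200/3677; 1454/3677 3200/3677 15530/11031]

x' = [-9013/3677, 14486/3677, 5794/11031]
P' = [22048/3677 -20621/3677 1454/3677; -20621/3677 23711/3677 3200/3677; 1454/3677 3200/3677 15530/11031]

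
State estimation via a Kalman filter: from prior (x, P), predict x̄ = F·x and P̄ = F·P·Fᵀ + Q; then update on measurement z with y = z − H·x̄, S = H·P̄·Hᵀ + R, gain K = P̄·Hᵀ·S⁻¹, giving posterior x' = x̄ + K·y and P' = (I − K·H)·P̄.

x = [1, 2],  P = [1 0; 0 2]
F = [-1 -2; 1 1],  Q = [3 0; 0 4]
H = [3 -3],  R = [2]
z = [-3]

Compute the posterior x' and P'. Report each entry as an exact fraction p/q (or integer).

x' = [-244/263, 33/263]
P' = [555/263 521/263; 521/263 545/263]

x̄ = F·x = [-5, 3]
P̄ = F·P·Fᵀ + Q = [12 -5; -5 7]
y = z − H·x̄ = [21]
S = H·P̄·Hᵀ + R = [263]
K = P̄·Hᵀ·S⁻¹ = [51/263; -36/263]
x' = x̄ + K·y = [-244/263, 33/263]
P' = (I − K·H)·P̄ = [555/263 521/263; 521/263 545/263]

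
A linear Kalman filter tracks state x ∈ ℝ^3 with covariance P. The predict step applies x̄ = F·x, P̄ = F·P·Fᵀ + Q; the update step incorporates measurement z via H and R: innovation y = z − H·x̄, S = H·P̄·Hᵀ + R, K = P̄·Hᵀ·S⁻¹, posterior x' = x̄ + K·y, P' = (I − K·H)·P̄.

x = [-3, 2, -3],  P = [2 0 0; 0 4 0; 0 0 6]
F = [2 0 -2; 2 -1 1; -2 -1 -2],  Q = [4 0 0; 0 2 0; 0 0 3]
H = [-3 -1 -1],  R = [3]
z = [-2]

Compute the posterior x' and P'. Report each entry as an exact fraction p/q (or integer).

x' = [60/71, -785/71, 21/2]
P' = [156/71 -124/71 -4; -124/71 4228/213 -44/3; -4 -44/3 163/6]

x̄ = F·x = [0, -11, 10]
P̄ = F·P·Fᵀ + Q = [36 -4 16; -4 20 -16; 16 -16 39]
y = z − H·x̄ = [-3]
S = H·P̄·Hᵀ + R = [426]
K = P̄·Hᵀ·S⁻¹ = [-20/71; 4/213; -1/6]
x' = x̄ + K·y = [60/71, -785/71, 21/2]
P' = (I − K·H)·P̄ = [156/71 -124/71 -4; -124/71 4228/213 -44/3; -4 -44/3 163/6]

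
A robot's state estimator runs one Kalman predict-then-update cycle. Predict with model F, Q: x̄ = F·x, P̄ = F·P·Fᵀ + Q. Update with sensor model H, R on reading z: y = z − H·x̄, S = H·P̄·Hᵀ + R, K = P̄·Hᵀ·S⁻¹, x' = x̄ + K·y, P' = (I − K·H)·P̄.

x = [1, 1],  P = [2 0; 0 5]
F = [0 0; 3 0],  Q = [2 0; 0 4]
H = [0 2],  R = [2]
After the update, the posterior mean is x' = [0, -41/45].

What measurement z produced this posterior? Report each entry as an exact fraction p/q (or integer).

x̄ = F·x = [0, 3]
P̄ = F·P·Fᵀ + Q = [2 0; 0 22]
S = H·P̄·Hᵀ + R = [90]
K = P̄·Hᵀ·S⁻¹ = [0; 22/45]
x' − x̄ = [0, -176/45] = K·y
y = (KᵀK)⁻¹·Kᵀ·(x' − x̄) = [-8]
z = y + H·x̄ = [-8] + [6] = [-2]

z = [-2]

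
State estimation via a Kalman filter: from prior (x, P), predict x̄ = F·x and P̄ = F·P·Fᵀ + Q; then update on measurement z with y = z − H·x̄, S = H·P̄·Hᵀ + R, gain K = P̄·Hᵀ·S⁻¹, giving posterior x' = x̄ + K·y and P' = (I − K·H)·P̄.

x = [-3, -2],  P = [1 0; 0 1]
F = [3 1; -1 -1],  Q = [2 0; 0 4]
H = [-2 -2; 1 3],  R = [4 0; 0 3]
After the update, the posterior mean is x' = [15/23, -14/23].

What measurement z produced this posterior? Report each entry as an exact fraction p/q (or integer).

x̄ = F·x = [-11, 5]
P̄ = F·P·Fᵀ + Q = [12 -4; -4 6]
S = H·P̄·Hᵀ + R = [44 -28; -28 45]
K = P̄·Hᵀ·S⁻¹ = [-180/299 -112/299; 53/299 126/299]
x' − x̄ = [268/23, -129/23] = K·y
y = (KᵀK)⁻¹·Kᵀ·(x' − x̄) = [-15, -7]
z = y + H·x̄ = [-15, -7] + [12, 4] = [-3, -3]

z = [-3, -3]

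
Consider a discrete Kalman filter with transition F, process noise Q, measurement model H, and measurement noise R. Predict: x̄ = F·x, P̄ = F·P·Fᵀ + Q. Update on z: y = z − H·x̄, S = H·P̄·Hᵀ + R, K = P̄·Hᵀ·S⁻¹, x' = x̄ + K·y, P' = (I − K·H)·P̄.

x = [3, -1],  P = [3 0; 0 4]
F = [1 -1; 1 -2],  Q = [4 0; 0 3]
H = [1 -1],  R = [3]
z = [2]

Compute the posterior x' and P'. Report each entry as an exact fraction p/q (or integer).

x' = [4, 37/14]
P' = [11 11; 11 187/14]

x̄ = F·x = [4, 5]
P̄ = F·P·Fᵀ + Q = [11 11; 11 22]
y = z − H·x̄ = [3]
S = H·P̄·Hᵀ + R = [14]
K = P̄·Hᵀ·S⁻¹ = [0; -11/14]
x' = x̄ + K·y = [4, 37/14]
P' = (I − K·H)·P̄ = [11 11; 11 187/14]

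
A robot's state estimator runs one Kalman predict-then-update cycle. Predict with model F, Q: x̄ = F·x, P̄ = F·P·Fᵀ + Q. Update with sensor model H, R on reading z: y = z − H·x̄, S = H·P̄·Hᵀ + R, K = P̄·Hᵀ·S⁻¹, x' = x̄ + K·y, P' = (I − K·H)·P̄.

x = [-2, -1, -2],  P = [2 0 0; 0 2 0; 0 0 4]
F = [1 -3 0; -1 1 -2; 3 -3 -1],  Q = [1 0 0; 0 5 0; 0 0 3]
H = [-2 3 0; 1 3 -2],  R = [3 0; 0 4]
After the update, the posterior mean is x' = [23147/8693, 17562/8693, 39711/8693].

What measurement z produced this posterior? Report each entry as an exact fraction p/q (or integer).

x̄ = F·x = [1, 5, -1]
P̄ = F·P·Fᵀ + Q = [21 -8 24; -8 25 -4; 24 -4 43]
S = H·P̄·Hᵀ + R = [408 327; 327 326]
K = P̄·Hᵀ·S⁻¹ = [-1613/8693 258/8693; 5141/26079 281/8693; 1546/8693 -3524/8693]
x' − x̄ = [14454/8693, -25903/8693, 48404/8693] = K·y
y = (KᵀK)⁻¹·Kᵀ·(x' − x̄) = [-12, -19]
z = y + H·x̄ = [-12, -19] + [13, 18] = [1, -1]

z = [1, -1]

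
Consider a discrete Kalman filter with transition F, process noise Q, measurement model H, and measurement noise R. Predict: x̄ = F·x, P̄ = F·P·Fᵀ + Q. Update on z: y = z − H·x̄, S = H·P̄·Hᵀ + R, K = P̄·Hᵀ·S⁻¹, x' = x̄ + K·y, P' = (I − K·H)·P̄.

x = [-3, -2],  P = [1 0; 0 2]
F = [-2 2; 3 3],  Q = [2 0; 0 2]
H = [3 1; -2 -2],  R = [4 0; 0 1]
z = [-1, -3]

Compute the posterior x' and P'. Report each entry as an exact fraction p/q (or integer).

x' = [-226/6995, 8651/6995]
P' = [6346/6995 -7006/6995; -7006/6995 9366/6995]

x̄ = F·x = [2, -15]
P̄ = F·P·Fᵀ + Q = [14 6; 6 29]
y = z − H·x̄ = [8, -29]
S = H·P̄·Hᵀ + R = [195 -190; -190 221]
K = P̄·Hᵀ·S⁻¹ = [3008/6995 264/1399; -2913/6995 -944/1399]
x' = x̄ + K·y = [-226/6995, 8651/6995]
P' = (I − K·H)·P̄ = [6346/6995 -7006/6995; -7006/6995 9366/6995]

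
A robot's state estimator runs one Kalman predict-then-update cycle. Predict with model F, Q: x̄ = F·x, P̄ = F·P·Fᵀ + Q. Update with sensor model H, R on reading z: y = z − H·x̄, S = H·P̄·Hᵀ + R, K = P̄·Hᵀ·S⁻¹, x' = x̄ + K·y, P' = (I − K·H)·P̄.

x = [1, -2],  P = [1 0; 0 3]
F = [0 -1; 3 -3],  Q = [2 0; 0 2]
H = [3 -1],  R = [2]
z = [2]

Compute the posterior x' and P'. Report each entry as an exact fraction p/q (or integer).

x̄ = F·x = [2, 9]
P̄ = F·P·Fᵀ + Q = [5 9; 9 38]
y = z − H·x̄ = [5]
S = H·P̄·Hᵀ + R = [31]
K = P̄·Hᵀ·S⁻¹ = [6/31; -11/31]
x' = x̄ + K·y = [92/31, 224/31]
P' = (I − K·H)·P̄ = [119/31 345/31; 345/31 1057/31]

x' = [92/31, 224/31]
P' = [119/31 345/31; 345/31 1057/31]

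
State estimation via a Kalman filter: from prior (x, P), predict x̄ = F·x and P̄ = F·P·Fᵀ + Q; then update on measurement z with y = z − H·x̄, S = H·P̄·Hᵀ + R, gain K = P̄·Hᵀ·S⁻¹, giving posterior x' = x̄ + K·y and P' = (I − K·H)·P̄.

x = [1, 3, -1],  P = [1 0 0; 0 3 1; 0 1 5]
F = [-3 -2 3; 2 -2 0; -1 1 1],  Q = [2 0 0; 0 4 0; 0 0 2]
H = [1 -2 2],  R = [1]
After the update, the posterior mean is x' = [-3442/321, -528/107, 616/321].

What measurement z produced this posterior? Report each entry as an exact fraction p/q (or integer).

x̄ = F·x = [-12, -4, 1]
P̄ = F·P·Fᵀ + Q = [56 0 13; 0 20 -10; 13 -10 13]
S = H·P̄·Hᵀ + R = [321]
K = P̄·Hᵀ·S⁻¹ = [82/321; -20/107; 59/321]
x' − x̄ = [410/321, -100/107, 295/321] = K·y
y = (KᵀK)⁻¹·Kᵀ·(x' − x̄) = [5]
z = y + H·x̄ = [5] + [-2] = [3]

z = [3]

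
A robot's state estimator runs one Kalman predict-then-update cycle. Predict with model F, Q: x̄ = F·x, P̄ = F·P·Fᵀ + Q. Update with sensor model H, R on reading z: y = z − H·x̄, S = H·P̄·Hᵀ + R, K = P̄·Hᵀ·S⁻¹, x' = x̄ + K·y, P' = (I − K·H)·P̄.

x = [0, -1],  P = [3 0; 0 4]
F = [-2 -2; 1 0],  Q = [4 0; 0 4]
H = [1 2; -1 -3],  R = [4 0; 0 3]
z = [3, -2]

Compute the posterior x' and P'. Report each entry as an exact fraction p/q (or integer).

x̄ = F·x = [2, 0]
P̄ = F·P·Fᵀ + Q = [32 -6; -6 7]
y = z − H·x̄ = [1, 0]
S = H·P̄·Hᵀ + R = [40 -44; -44 62]
K = P̄·Hᵀ·S⁻¹ = [39/34 10/17; -41/136 -31/68]
x' = x̄ + K·y = [107/34, -41/136]
P' = (I − K·H)·P̄ = [294/17 -108/17; -108/17 175/68]

x' = [107/34, -41/136]
P' = [294/17 -108/17; -108/17 175/68]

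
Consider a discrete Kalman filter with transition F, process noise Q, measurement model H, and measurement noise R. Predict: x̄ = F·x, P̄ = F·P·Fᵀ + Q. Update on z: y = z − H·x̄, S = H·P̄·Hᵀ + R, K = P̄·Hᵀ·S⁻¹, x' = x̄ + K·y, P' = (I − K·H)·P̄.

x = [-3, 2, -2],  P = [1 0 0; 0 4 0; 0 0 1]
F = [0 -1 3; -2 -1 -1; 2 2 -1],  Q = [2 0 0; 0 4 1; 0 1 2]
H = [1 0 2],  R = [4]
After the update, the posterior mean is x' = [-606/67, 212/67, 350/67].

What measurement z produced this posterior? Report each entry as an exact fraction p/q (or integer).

x̄ = F·x = [-8, 6, 0]
P̄ = F·P·Fᵀ + Q = [15 1 -11; 1 13 -10; -11 -10 23]
S = H·P̄·Hᵀ + R = [67]
K = P̄·Hᵀ·S⁻¹ = [-7/67; -19/67; 35/67]
x' − x̄ = [-70/67, -190/67, 350/67] = K·y
y = (KᵀK)⁻¹·Kᵀ·(x' − x̄) = [10]
z = y + H·x̄ = [10] + [-8] = [2]

z = [2]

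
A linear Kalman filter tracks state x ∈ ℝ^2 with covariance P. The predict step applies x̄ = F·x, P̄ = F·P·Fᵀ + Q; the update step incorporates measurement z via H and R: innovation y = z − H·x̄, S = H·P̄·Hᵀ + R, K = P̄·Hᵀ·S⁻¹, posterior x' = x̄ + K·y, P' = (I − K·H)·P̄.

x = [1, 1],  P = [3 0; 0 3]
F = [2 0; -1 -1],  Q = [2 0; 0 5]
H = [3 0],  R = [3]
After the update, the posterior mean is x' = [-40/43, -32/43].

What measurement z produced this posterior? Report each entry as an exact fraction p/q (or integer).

x̄ = F·x = [2, -2]
P̄ = F·P·Fᵀ + Q = [14 -6; -6 11]
S = H·P̄·Hᵀ + R = [129]
K = P̄·Hᵀ·S⁻¹ = [14/43; -6/43]
x' − x̄ = [-126/43, 54/43] = K·y
y = (KᵀK)⁻¹·Kᵀ·(x' − x̄) = [-9]
z = y + H·x̄ = [-9] + [6] = [-3]

z = [-3]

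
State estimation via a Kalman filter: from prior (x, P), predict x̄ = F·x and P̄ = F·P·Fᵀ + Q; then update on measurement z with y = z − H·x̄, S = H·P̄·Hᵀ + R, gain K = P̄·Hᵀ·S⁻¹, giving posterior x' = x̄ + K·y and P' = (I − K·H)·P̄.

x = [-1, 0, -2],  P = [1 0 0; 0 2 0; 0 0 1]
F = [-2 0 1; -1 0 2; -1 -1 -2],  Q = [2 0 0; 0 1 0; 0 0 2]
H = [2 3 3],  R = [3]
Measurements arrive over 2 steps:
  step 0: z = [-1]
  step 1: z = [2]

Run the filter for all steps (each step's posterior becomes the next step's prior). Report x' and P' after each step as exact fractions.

step 0: x' = [-91/80, -599/160, 337/80], P' = [111/40 99/80 -117/40; 99/80 671/160 -393/80; -117/40 -393/80 279/40]
step 1: x' = [21002/101015, 48093/20203, -182478/101015], P' = [225861/101015 6888/20203 -163164/101015; 6888/20203 95680/20203 -95274/20203; -163164/101015 -95274/20203 579101/101015]

step 0: x̄ = F·x = [0, -3, 5]
step 0: P̄ = F·P·Fᵀ + Q = [7 4 0; 4 6 -3; 0 -3 9]
step 0: y = z − H·x̄ = [-7]
step 0: S = H·P̄·Hᵀ + R = [160]
step 0: K = P̄·Hᵀ·S⁻¹ = [13/80; 17/160; 9/80]
step 0: x' = x̄ + K·y = [-91/80, -599/160, 337/80]
step 0: P' = (I − K·H)·P̄ = [111/40 99/80 -117/40; 99/80 671/160 -393/80; -117/40 -393/80 279/40]
step 1: x̄ = F·x = [519/80, 153/16, -567/160]
step 1: P̄ = F·P·Fᵀ + Q = [1271/40 273/8 -783/80; 273/8 347/8 -225/16; -783/80 -225/16 1279/160]
step 1: y = z − H·x̄ = [-929/32]
step 1: S = H·P̄·Hᵀ + R = [20203/32]
step 1: K = P̄·Hᵀ·S⁻¹ = [4370/20203; 4998/20203; -1209/20203]
step 1: x' = x̄ + K·y = [21002/101015, 48093/20203, -182478/101015]
step 1: P' = (I − K·H)·P̄ = [225861/101015 6888/20203 -163164/101015; 6888/20203 95680/20203 -95274/20203; -163164/101015 -95274/20203 579101/101015]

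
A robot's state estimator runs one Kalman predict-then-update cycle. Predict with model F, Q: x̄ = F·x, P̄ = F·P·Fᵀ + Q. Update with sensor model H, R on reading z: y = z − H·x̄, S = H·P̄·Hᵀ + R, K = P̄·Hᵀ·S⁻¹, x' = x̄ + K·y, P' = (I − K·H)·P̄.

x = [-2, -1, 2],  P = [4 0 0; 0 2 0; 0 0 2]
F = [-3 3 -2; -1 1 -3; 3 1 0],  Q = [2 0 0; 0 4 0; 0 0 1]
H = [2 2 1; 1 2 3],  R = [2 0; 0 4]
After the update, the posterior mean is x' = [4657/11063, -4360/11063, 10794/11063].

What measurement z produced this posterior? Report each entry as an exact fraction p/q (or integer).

x̄ = F·x = [-1, -5, -7]
P̄ = F·P·Fᵀ + Q = [64 30 -30; 30 28 -10; -30 -10 39]
S = H·P̄·Hᵀ + R = [489 247; 247 351]
K = P̄·Hᵀ·S⁻¹ = [362/851 -2240/11063; 899/4255 601/55315; -238/851 4289/11063]
x' − x̄ = [15720/11063, 50955/11063, 88235/11063] = K·y
y = (KᵀK)⁻¹·Kᵀ·(x' − x̄) = [20, 35]
z = y + H·x̄ = [20, 35] + [-19, -32] = [1, 3]

z = [1, 3]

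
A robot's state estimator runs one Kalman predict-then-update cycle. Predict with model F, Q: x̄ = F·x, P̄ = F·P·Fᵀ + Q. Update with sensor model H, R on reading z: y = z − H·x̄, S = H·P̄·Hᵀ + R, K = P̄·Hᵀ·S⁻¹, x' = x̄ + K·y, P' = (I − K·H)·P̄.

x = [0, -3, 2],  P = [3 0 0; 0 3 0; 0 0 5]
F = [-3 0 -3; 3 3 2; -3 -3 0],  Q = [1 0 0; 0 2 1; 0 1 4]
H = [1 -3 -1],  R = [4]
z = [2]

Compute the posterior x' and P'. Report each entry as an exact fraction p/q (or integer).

x̄ = F·x = [-6, -5, 9]
P̄ = F·P·Fᵀ + Q = [73 -57 27; -57 76 -53; 27 -53 58]
y = z − H·x̄ = [2]
S = H·P̄·Hᵀ + R = [789]
K = P̄·Hᵀ·S⁻¹ = [217/789; -232/789; 128/789]
x' = x̄ + K·y = [-4300/789, -4409/789, 7357/789]
P' = (I − K·H)·P̄ = [10508/789 5371/789 -6473/789; 5371/789 6140/789 -12121/789; -6473/789 -12121/789 29378/789]

x' = [-4300/789, -4409/789, 7357/789]
P' = [10508/789 5371/789 -6473/789; 5371/789 6140/789 -12121/789; -6473/789 -12121/789 29378/789]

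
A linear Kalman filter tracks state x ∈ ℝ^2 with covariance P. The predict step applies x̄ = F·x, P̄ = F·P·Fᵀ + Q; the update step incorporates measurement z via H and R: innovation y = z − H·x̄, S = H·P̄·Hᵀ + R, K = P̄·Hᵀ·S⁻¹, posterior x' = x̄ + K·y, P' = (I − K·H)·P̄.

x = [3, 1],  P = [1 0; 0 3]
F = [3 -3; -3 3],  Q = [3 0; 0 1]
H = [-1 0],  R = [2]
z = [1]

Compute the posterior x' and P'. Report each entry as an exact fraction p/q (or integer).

x̄ = F·x = [6, -6]
P̄ = F·P·Fᵀ + Q = [39 -36; -36 37]
y = z − H·x̄ = [7]
S = H·P̄·Hᵀ + R = [41]
K = P̄·Hᵀ·S⁻¹ = [-39/41; 36/41]
x' = x̄ + K·y = [-27/41, 6/41]
P' = (I − K·H)·P̄ = [78/41 -72/41; -72/41 221/41]

x' = [-27/41, 6/41]
P' = [78/41 -72/41; -72/41 221/41]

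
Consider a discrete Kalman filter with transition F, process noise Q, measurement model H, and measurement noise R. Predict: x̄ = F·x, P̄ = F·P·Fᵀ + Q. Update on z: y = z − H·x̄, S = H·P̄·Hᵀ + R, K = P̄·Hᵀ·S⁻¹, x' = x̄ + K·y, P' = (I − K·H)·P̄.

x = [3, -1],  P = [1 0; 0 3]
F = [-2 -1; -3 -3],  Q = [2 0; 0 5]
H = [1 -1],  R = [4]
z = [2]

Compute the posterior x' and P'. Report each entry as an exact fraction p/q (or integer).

x̄ = F·x = [-5, -6]
P̄ = F·P·Fᵀ + Q = [9 15; 15 41]
y = z − H·x̄ = [1]
S = H·P̄·Hᵀ + R = [24]
K = P̄·Hᵀ·S⁻¹ = [-1/4; -13/12]
x' = x̄ + K·y = [-21/4, -85/12]
P' = (I − K·H)·P̄ = [15/2 17/2; 17/2 77/6]

x' = [-21/4, -85/12]
P' = [15/2 17/2; 17/2 77/6]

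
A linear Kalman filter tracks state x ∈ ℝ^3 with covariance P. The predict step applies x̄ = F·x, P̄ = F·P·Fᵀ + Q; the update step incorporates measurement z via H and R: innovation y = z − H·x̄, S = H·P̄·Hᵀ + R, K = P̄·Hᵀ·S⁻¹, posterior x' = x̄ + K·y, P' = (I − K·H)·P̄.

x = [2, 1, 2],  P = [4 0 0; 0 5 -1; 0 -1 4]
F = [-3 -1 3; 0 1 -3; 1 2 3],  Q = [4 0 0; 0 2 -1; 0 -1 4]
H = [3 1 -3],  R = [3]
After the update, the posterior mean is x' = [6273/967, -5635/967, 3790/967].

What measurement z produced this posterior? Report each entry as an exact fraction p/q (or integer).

x̄ = F·x = [-1, -5, 10]
P̄ = F·P·Fᵀ + Q = [87 -47 11; -47 49 -24; 11 -24 52]
S = H·P̄·Hᵀ + R = [967]
K = P̄·Hᵀ·S⁻¹ = [181/967; -20/967; -147/967]
x' − x̄ = [7240/967, -800/967, -5880/967] = K·y
y = (KᵀK)⁻¹·Kᵀ·(x' − x̄) = [40]
z = y + H·x̄ = [40] + [-38] = [2]

z = [2]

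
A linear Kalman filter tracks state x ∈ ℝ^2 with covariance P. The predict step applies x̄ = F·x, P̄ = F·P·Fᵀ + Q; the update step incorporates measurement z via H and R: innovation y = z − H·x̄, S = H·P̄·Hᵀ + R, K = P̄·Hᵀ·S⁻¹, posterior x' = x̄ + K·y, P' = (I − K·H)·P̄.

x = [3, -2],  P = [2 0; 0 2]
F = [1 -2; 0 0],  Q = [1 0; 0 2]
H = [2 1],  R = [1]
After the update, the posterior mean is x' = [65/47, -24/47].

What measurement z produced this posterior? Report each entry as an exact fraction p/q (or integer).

z = [2]

x̄ = F·x = [7, 0]
P̄ = F·P·Fᵀ + Q = [11 0; 0 2]
S = H·P̄·Hᵀ + R = [47]
K = P̄·Hᵀ·S⁻¹ = [22/47; 2/47]
x' − x̄ = [-264/47, -24/47] = K·y
y = (KᵀK)⁻¹·Kᵀ·(x' − x̄) = [-12]
z = y + H·x̄ = [-12] + [14] = [2]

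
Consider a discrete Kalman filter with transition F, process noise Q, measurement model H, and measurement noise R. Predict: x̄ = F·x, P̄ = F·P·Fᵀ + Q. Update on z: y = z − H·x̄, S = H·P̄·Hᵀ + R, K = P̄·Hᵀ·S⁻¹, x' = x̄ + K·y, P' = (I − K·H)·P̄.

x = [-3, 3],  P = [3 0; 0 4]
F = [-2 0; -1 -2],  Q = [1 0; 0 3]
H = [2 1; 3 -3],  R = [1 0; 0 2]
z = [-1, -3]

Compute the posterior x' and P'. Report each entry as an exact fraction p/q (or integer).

x̄ = F·x = [6, -3]
P̄ = F·P·Fᵀ + Q = [13 6; 6 22]
y = z − H·x̄ = [-10, -30]
S = H·P̄·Hᵀ + R = [99 -6; -6 209]
K = P̄·Hᵀ·S⁻¹ = [6814/20655 757/6885; 6818/20655 -1516/6885]
x' = x̄ + K·y = [-2468/4131, 1259/4131]
P' = (I − K·H)·P̄ = [2776/20655 1262/20655; 1262/20655 4294/20655]

x' = [-2468/4131, 1259/4131]
P' = [2776/20655 1262/20655; 1262/20655 4294/20655]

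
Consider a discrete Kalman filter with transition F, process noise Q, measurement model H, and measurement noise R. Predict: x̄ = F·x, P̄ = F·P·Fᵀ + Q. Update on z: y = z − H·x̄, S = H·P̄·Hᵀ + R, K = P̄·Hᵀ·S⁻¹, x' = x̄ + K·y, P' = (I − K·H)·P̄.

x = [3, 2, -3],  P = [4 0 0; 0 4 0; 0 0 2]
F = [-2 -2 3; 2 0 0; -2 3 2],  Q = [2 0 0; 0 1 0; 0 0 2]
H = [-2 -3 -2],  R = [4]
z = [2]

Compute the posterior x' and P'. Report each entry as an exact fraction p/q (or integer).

x' = [-1013/87, 392/87, 106/29]
P' = [9476/261 -3344/261 -1444/87; -3344/261 4268/261 -1028/87; -1444/87 -1028/87 1014/29]

x̄ = F·x = [-19, 6, -6]
P̄ = F·P·Fᵀ + Q = [52 -16 4; -16 17 -16; 4 -16 62]
y = z − H·x̄ = [-30]
S = H·P̄·Hᵀ + R = [261]
K = P̄·Hᵀ·S⁻¹ = [-64/261; 13/261; -28/87]
x' = x̄ + K·y = [-1013/87, 392/87, 106/29]
P' = (I − K·H)·P̄ = [9476/261 -3344/261 -1444/87; -3344/261 4268/261 -1028/87; -1444/87 -1028/87 1014/29]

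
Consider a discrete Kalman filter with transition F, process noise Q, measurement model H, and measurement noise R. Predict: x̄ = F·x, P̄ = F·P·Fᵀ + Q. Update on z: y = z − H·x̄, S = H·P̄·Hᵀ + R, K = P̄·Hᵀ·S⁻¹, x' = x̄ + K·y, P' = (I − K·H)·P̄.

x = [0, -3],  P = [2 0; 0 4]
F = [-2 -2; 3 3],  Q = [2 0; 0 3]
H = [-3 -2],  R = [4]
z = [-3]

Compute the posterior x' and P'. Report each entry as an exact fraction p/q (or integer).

x' = [111/17, -144/17]
P' = [424/17 -630/17; -630/17 951/17]

x̄ = F·x = [6, -9]
P̄ = F·P·Fᵀ + Q = [26 -36; -36 57]
y = z − H·x̄ = [-3]
S = H·P̄·Hᵀ + R = [34]
K = P̄·Hᵀ·S⁻¹ = [-3/17; -3/17]
x' = x̄ + K·y = [111/17, -144/17]
P' = (I − K·H)·P̄ = [424/17 -630/17; -630/17 951/17]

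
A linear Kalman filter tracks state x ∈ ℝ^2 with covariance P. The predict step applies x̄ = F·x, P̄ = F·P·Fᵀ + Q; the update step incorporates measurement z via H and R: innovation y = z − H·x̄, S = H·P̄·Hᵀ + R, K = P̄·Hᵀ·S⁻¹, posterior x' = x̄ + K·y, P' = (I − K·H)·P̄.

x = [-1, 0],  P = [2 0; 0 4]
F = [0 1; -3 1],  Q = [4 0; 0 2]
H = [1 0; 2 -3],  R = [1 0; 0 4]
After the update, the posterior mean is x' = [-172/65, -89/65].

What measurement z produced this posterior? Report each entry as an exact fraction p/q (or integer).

x̄ = F·x = [0, 3]
P̄ = F·P·Fᵀ + Q = [8 4; 4 24]
S = H·P̄·Hᵀ + R = [9 4; 4 204]
K = P̄·Hᵀ·S⁻¹ = [404/455 1/455; 268/455 -148/455]
x' − x̄ = [-172/65, -284/65] = K·y
y = (KᵀK)⁻¹·Kᵀ·(x' − x̄) = [-3, 8]
z = y + H·x̄ = [-3, 8] + [0, -9] = [-3, -1]

z = [-3, -1]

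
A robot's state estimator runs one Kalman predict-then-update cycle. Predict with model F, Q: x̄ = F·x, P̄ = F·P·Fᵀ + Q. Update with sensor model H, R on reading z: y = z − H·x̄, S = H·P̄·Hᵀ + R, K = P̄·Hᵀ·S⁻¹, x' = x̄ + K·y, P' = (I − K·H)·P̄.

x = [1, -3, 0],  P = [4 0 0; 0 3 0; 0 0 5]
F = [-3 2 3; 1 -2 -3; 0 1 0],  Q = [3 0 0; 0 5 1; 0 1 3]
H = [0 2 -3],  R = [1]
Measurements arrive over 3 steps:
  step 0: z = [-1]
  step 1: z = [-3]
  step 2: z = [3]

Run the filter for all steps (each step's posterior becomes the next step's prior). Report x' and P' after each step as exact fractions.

step 0: x' = [333/379, -875/379, -465/379], P' = [12048/379 -3219/379 -2094/379; -3219/379 3405/379 2221/379; -2094/379 2221/379 1490/379]
step 1: x' = [362084/67697, -1056512/609273, -98641/609273], P' = [6714189/67697 -957400/67697 -625274/67697; -957400/67697 3811496/609273 2462641/609273; -625274/67697 2462641/609273 1657178/609273]
step 2: x' = [-3606538619/1093252172, 10370489/14773678, -585867089/1093252172], P' = [189771736119/1093252172 -357632005/14773678 -17350679683/1093252172; -357632005/14773678 56150711/7386839 72832075/14773678; -17350679683/1093252172 72832075/14773678 3614033843/1093252172]

step 0: x̄ = F·x = [-9, 7, -3]
step 0: P̄ = F·P·Fᵀ + Q = [96 -69 6; -69 66 -5; 6 -5 6]
step 0: y = z − H·x̄ = [-24]
step 0: S = H·P̄·Hᵀ + R = [379]
step 0: K = P̄·Hᵀ·S⁻¹ = [-156/379; 147/379; -28/379]
step 0: x' = x̄ + K·y = [333/379, -875/379, -465/379]
step 0: P' = (I − K·H)·P̄ = [12048/379 -3219/379 -2094/379; -3219/379 3405/379 2221/379; -2094/379 2221/379 1490/379]
step 1: x̄ = F·x = [-4144/379, 3478/379, -875/379]
step 1: P̄ = F·P·Fᵀ + Q = [239571/379 -140706/379 23130/379; -140706/379 93065/379 -16313/379; 23130/379 -16313/379 4542/379]
step 1: y = z − H·x̄ = [-10718/379]
step 1: S = H·P̄·Hᵀ + R = [609273/379]
step 1: K = P̄·Hᵀ·S⁻¹ = [-38978/67697; 235069/609273; -46252/609273]
step 1: x' = x̄ + K·y = [362084/67697, -1056512/609273, -98641/609273]
step 1: P' = (I − K·H)·P̄ = [6714189/67697 -957400/67697 -625274/67697; -957400/67697 3811496/609273 2462641/609273; -625274/67697 2462641/609273 1657178/609273]
step 2: x̄ = F·x = [-1740745/87039, 5667703/609273, -1056512/609273]
step 2: P̄ = F·P·Fᵀ + Q = [115726142/87039 -53922539/87039 5837245/87039; -53922539/87039 191417540/609273 -23018242/609273; 5837245/87039 -23018242/609273 5639315/609273]
step 2: y = z − H·x̄ = [-667217/32067]
step 2: S = H·P̄·Hᵀ + R = [57539588/32067]
step 2: K = P̄·Hᵀ·S⁻¹ = [-46184089/57539588; 321401/777562; -3313391/57539588]
step 2: x' = x̄ + K·y = [-3606538619/1093252172, 10370489/14773678, -585867089/1093252172]
step 2: P' = (I − K·H)·P̄ = [189771736119/1093252172 -357632005/14773678 -17350679683/1093252172; -357632005/14773678 56150711/7386839 72832075/14773678; -17350679683/1093252172 72832075/14773678 3614033843/1093252172]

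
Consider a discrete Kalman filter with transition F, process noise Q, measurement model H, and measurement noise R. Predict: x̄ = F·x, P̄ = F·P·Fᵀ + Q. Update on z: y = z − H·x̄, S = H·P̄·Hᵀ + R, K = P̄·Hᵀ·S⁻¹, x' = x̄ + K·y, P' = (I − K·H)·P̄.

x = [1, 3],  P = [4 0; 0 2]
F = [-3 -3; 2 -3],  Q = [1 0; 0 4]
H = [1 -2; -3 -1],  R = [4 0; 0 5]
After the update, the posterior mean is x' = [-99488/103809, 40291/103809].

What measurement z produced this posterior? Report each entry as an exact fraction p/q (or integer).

x̄ = F·x = [-12, -7]
P̄ = F·P·Fᵀ + Q = [55 -6; -6 38]
S = H·P̄·Hᵀ + R = [235 -119; -119 502]
K = P̄·Hᵀ·S⁻¹ = [14713/103809 -29392/103809; -43544/103809 -14458/103809]
x' − x̄ = [1146220/103809, 766954/103809] = K·y
y = (KᵀK)⁻¹·Kᵀ·(x' − x̄) = [-4, -41]
z = y + H·x̄ = [-4, -41] + [2, 43] = [-2, 2]

z = [-2, 2]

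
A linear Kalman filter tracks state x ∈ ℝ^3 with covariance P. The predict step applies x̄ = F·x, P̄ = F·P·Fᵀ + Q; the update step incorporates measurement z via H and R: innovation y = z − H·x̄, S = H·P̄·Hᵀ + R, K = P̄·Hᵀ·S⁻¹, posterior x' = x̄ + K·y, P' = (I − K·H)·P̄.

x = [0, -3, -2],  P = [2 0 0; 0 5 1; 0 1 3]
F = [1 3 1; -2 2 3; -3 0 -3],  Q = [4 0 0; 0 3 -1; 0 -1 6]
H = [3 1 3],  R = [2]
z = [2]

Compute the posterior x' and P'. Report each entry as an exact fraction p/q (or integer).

x' = [-143/27, -182/27, 221/27]
P' = [23264/783 14150/783 -27878/783; 14150/783 34646/783 -25604/783; -27878/783 -25604/783 36452/783]

x̄ = F·x = [-11, -12, 6]
P̄ = F·P·Fᵀ + Q = [60 46 -24; 46 70 -22; -24 -22 51]
y = z − H·x̄ = [29]
S = H·P̄·Hᵀ + R = [783]
K = P̄·Hᵀ·S⁻¹ = [154/783; 142/783; 59/783]
x' = x̄ + K·y = [-143/27, -182/27, 221/27]
P' = (I − K·H)·P̄ = [23264/783 14150/783 -27878/783; 14150/783 34646/783 -25604/783; -27878/783 -25604/783 36452/783]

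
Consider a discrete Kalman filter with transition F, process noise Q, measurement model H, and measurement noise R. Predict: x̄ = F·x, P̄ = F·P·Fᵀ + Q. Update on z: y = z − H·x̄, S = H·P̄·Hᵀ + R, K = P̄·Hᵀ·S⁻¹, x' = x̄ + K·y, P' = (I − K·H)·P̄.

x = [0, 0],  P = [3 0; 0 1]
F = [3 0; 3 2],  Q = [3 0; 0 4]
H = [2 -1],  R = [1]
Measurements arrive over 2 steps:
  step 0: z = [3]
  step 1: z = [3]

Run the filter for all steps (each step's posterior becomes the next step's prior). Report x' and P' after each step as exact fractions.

step 0: x̄ = F·x = [0, 0]
step 0: P̄ = F·P·Fᵀ + Q = [30 27; 27 35]
step 0: y = z − H·x̄ = [3]
step 0: S = H·P̄·Hᵀ + R = [48]
step 0: K = P̄·Hᵀ·S⁻¹ = [11/16; 19/48]
step 0: x' = x̄ + K·y = [33/16, 19/16]
step 0: P' = (I − K·H)·P̄ = [117/16 223/16; 223/16 1319/48]
step 1: x̄ = F·x = [99/16, 137/16]
step 1: P̄ = F·P·Fᵀ + Q = [1101/16 2391/16; 2391/16 16655/48]
step 1: y = z − H·x̄ = [-13/16]
step 1: S = H·P̄·Hᵀ + R = [1223/48]
step 1: K = P̄·Hᵀ·S⁻¹ = [-567/1223; -2309/1223]
step 1: x' = x̄ + K·y = [8028/1223, 12348/1223]
step 1: P' = (I − K·H)·P̄ = [77460/1223 155487/1223; 155487/1223 313283/1223]

step 0: x' = [33/16, 19/16], P' = [117/16 223/16; 223/16 1319/48]
step 1: x' = [8028/1223, 12348/1223], P' = [77460/1223 155487/1223; 155487/1223 313283/1223]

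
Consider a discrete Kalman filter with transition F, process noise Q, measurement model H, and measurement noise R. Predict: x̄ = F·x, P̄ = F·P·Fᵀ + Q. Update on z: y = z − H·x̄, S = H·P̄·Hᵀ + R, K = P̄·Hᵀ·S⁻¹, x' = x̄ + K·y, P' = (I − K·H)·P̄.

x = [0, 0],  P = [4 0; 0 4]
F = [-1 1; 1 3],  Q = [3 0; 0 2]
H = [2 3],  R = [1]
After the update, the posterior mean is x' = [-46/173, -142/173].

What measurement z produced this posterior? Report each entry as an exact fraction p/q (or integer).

z = [-3]

x̄ = F·x = [0, 0]
P̄ = F·P·Fᵀ + Q = [11 8; 8 42]
S = H·P̄·Hᵀ + R = [519]
K = P̄·Hᵀ·S⁻¹ = [46/519; 142/519]
x' − x̄ = [-46/173, -142/173] = K·y
y = (KᵀK)⁻¹·Kᵀ·(x' − x̄) = [-3]
z = y + H·x̄ = [-3] + [0] = [-3]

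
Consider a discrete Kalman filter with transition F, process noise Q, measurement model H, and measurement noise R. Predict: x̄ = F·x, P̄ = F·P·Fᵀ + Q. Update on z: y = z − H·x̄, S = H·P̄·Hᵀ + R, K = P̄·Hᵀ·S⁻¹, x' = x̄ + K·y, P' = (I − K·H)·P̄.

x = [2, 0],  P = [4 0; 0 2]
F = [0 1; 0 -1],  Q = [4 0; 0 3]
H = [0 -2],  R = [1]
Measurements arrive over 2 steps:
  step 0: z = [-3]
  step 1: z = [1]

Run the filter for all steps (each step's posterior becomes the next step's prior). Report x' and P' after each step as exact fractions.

step 0: x' = [-4/7, 10/7], P' = [110/21 -2/21; -2/21 5/21]
step 1: x' = [400/293, -166/293], P' = [1237/293 -5/293; -5/293 68/293]

step 0: x̄ = F·x = [0, 0]
step 0: P̄ = F·P·Fᵀ + Q = [6 -2; -2 5]
step 0: y = z − H·x̄ = [-3]
step 0: S = H·P̄·Hᵀ + R = [21]
step 0: K = P̄·Hᵀ·S⁻¹ = [4/21; -10/21]
step 0: x' = x̄ + K·y = [-4/7, 10/7]
step 0: P' = (I − K·H)·P̄ = [110/21 -2/21; -2/21 5/21]
step 1: x̄ = F·x = [10/7, -10/7]
step 1: P̄ = F·P·Fᵀ + Q = [89/21 -5/21; -5/21 68/21]
step 1: y = z − H·x̄ = [-13/7]
step 1: S = H·P̄·Hᵀ + R = [293/21]
step 1: K = P̄·Hᵀ·S⁻¹ = [10/293; -136/293]
step 1: x' = x̄ + K·y = [400/293, -166/293]
step 1: P' = (I − K·H)·P̄ = [1237/293 -5/293; -5/293 68/293]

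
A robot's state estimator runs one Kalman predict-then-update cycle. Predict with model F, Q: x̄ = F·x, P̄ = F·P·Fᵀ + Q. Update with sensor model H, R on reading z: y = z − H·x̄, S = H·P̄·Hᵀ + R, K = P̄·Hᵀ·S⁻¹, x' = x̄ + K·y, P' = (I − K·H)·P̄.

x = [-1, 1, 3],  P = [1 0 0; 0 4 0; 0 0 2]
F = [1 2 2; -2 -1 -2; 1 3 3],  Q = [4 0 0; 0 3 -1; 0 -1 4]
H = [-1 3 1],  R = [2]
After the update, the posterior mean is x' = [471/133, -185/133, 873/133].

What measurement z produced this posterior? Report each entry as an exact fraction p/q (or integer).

x̄ = F·x = [7, -5, 11]
P̄ = F·P·Fᵀ + Q = [29 -18 37; -18 19 -27; 37 -27 59]
S = H·P̄·Hᵀ + R = [133]
K = P̄·Hᵀ·S⁻¹ = [-46/133; 48/133; -59/133]
x' − x̄ = [-460/133, 480/133, -590/133] = K·y
y = (KᵀK)⁻¹·Kᵀ·(x' − x̄) = [10]
z = y + H·x̄ = [10] + [-11] = [-1]

z = [-1]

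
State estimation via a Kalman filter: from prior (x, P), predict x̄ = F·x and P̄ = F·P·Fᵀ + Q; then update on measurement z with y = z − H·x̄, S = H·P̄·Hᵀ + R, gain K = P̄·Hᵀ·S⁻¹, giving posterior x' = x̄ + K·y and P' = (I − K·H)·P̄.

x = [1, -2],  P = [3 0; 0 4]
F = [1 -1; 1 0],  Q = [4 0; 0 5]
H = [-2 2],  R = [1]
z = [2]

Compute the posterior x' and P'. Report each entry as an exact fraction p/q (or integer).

x̄ = F·x = [3, 1]
P̄ = F·P·Fᵀ + Q = [11 3; 3 8]
y = z − H·x̄ = [6]
S = H·P̄·Hᵀ + R = [53]
K = P̄·Hᵀ·S⁻¹ = [-16/53; 10/53]
x' = x̄ + K·y = [63/53, 113/53]
P' = (I − K·H)·P̄ = [327/53 319/53; 319/53 324/53]

x' = [63/53, 113/53]
P' = [327/53 319/53; 319/53 324/53]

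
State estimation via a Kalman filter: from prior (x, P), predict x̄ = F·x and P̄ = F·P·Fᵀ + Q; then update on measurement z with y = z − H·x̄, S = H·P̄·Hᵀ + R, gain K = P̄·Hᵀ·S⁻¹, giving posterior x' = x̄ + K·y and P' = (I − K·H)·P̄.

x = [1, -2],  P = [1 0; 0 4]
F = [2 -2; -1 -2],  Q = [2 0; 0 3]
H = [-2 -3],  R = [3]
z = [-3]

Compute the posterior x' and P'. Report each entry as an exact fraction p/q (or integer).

x̄ = F·x = [6, 3]
P̄ = F·P·Fᵀ + Q = [22 14; 14 20]
y = z − H·x̄ = [18]
S = H·P̄·Hᵀ + R = [439]
K = P̄·Hᵀ·S⁻¹ = [-86/439; -88/439]
x' = x̄ + K·y = [1086/439, -267/439]
P' = (I − K·H)·P̄ = [2262/439 -1422/439; -1422/439 1036/439]

x' = [1086/439, -267/439]
P' = [2262/439 -1422/439; -1422/439 1036/439]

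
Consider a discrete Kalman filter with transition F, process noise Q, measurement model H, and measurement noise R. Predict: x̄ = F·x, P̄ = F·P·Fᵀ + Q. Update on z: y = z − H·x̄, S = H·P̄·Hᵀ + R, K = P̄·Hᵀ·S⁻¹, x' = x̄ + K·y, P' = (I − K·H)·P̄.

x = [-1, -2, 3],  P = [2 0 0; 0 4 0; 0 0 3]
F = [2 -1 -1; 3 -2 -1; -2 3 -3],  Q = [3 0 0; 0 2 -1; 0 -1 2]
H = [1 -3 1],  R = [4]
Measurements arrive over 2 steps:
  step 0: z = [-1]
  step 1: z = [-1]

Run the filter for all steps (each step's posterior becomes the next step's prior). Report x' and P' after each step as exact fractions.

step 0: x' = [-960/227, -1003/227, -2294/227], P' = [2164/227 1439/227 2029/227; 1439/227 1411/227 2550/227; 2029/227 2550/227 5913/227]
step 1: x' = [282928/33749, 344944/33749, 724429/33749], P' = [890737/33749 877681/33749 1719670/33749; 877681/33749 994259/33749 2066360/33749; 1719670/33749 2066360/33749 4519018/33749]

step 0: x̄ = F·x = [-3, -2, -13]
step 0: P̄ = F·P·Fᵀ + Q = [18 23 -11; 23 39 -28; -11 -28 73]
step 0: y = z − H·x̄ = [9]
step 0: S = H·P̄·Hᵀ + R = [454]
step 0: K = P̄·Hᵀ·S⁻¹ = [-31/227; -61/227; 73/227]
step 0: x' = x̄ + K·y = [-960/227, -1003/227, -2294/227]
step 0: P' = (I − K·H)·P̄ = [2164/227 1439/227 2029/227; 1439/227 1411/227 2550/227; 2029/227 2550/227 5913/227]
step 1: x̄ = F·x = [1377/227, 1420/227, 5793/227]
step 1: P̄ = F·P·Fᵀ + Q = [7889/227 9151/227 8246/227; 9151/227 12245/227 8216/227; 8246/227 8216/227 36206/227]
step 1: y = z − H·x̄ = [-3137/227]
step 1: S = H·P̄·Hᵀ + R = [67498/227]
step 1: K = P̄·Hᵀ·S⁻¹ = [-5659/33749; -9684/33749; 9902/33749]
step 1: x' = x̄ + K·y = [282928/33749, 344944/33749, 724429/33749]
step 1: P' = (I − K·H)·P̄ = [890737/33749 877681/33749 1719670/33749; 877681/33749 994259/33749 2066360/33749; 1719670/33749 2066360/33749 4519018/33749]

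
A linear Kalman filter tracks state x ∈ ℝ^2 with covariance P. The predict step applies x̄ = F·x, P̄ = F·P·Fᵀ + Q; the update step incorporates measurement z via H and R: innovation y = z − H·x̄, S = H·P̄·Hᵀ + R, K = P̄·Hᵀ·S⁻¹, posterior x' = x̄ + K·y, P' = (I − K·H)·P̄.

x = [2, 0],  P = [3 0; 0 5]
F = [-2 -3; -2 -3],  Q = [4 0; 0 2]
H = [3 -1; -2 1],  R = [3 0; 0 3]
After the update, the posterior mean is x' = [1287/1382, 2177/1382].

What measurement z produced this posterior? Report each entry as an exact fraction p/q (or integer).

z = [2, 1]

x̄ = F·x = [-4, -4]
P̄ = F·P·Fᵀ + Q = [61 57; 57 59]
S = H·P̄·Hᵀ + R = [269 -140; -140 78]
K = P̄·Hᵀ·S⁻¹ = [364/691 155/1382; 518/691 885/1382]
x' − x̄ = [6815/1382, 7705/1382] = K·y
y = (KᵀK)⁻¹·Kᵀ·(x' − x̄) = [10, -3]
z = y + H·x̄ = [10, -3] + [-8, 4] = [2, 1]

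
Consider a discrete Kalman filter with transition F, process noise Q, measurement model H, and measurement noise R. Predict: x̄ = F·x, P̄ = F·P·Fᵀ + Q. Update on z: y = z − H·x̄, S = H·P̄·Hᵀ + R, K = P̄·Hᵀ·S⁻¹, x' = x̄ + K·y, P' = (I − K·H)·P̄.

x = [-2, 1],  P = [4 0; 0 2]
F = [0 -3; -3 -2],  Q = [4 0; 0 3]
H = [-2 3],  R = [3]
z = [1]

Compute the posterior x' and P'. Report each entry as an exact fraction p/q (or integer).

x' = [-487/185, -509/370]
P' = [4038/185 2688/185; 2688/185 3701/370]

x̄ = F·x = [-3, 4]
P̄ = F·P·Fᵀ + Q = [22 12; 12 47]
y = z − H·x̄ = [-17]
S = H·P̄·Hᵀ + R = [370]
K = P̄·Hᵀ·S⁻¹ = [-4/185; 117/370]
x' = x̄ + K·y = [-487/185, -509/370]
P' = (I − K·H)·P̄ = [4038/185 2688/185; 2688/185 3701/370]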